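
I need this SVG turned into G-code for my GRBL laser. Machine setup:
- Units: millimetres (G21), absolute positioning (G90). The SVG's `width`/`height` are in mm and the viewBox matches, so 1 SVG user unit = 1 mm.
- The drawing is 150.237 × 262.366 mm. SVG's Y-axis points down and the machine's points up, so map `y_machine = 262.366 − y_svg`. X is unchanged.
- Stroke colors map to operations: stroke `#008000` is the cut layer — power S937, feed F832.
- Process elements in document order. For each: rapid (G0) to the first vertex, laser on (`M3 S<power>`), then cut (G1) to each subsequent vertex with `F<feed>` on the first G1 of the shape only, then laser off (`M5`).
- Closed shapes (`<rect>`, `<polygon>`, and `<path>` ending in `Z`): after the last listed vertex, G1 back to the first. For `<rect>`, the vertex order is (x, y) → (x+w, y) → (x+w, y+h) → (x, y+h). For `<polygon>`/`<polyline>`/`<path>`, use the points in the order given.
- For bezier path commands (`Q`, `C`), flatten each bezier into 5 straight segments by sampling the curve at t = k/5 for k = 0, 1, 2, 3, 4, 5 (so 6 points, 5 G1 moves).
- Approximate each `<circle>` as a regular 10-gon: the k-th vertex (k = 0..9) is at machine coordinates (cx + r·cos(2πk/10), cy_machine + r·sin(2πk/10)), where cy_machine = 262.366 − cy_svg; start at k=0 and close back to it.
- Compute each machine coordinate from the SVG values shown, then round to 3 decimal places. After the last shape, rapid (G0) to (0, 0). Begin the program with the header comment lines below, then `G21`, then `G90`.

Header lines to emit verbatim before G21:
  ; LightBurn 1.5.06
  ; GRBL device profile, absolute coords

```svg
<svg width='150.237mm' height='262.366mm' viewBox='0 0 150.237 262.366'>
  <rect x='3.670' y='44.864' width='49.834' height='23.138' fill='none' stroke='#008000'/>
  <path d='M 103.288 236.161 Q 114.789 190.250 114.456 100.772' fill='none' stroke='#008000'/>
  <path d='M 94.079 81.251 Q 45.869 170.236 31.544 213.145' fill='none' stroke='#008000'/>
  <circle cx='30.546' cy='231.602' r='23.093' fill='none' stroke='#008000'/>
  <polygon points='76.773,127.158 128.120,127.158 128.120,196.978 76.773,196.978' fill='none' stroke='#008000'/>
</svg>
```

; LightBurn 1.5.06
; GRBL device profile, absolute coords
G21
G90
G0 X3.670 Y217.502
M3 S937
G1 X53.504 Y217.502 F832
G1 X53.504 Y194.364
G1 X3.670 Y194.364
G1 X3.670 Y217.502
M5
G0 X103.288 Y26.205
M3 S937
G1 X107.415 Y46.312 F832
G1 X110.595 Y69.905
G1 X112.829 Y96.982
G1 X114.116 Y127.545
G1 X114.456 Y161.594
M5
G0 X94.079 Y181.115
M3 S937
G1 X76.150 Y147.364 F832
G1 X60.933 Y117.299
G1 X48.426 Y90.920
G1 X38.629 Y68.228
G1 X31.544 Y49.221
M5
G0 X53.639 Y30.764
M3 S937
G1 X49.229 Y44.338 F832
G1 X37.682 Y52.727
G1 X23.410 Y52.727
G1 X11.863 Y44.338
G1 X7.453 Y30.764
G1 X11.863 Y17.190
G1 X23.410 Y8.801
G1 X37.682 Y8.801
G1 X49.229 Y17.190
G1 X53.639 Y30.764
M5
G0 X76.773 Y135.208
M3 S937
G1 X128.120 Y135.208 F832
G1 X128.120 Y65.388
G1 X76.773 Y65.388
G1 X76.773 Y135.208
M5
G0 X0.000 Y0.000

Since the viewBox matches the mm dimensions, user units are millimetres directly. The only transform is the Y-flip y_m = 262.366 − y_svg.

Shape 1 is a rectangle drawn with `<rect>`. Its stroke #008000 means cut at S937, F832. After flipping Y the toolpath is (3.670,217.502) → (53.504,217.502) → (53.504,194.364) → (3.670,194.364) → (3.670,217.502), returning to the start.

Shape 2 is a quadratic bezier drawn with `<path>`. Its stroke #008000 means cut at S937, F832. After flipping Y the toolpath is (103.288,26.205) → (107.415,46.312) → (110.595,69.905) → (112.829,96.982) → (114.116,127.545) → (114.456,161.594).

Shape 3 is a quadratic bezier drawn with `<path>`. Its stroke #008000 means cut at S937, F832. After flipping Y the toolpath is (94.079,181.115) → (76.150,147.364) → (60.933,117.299) → (48.426,90.920) → (38.629,68.228) → (31.544,49.221).

Shape 4 is a circle drawn with `<circle>`. Its stroke #008000 means cut at S937, F832. After flipping Y the toolpath is (53.639,30.764) → (49.229,44.338) → (37.682,52.727) → (23.410,52.727) → (11.863,44.338) → (7.453,30.764) → (11.863,17.190) → (23.410,8.801) → (37.682,8.801) → (49.229,17.190) → (53.639,30.764), returning to the start.

Shape 5 is a rectangle drawn with `<polygon>`. Its stroke #008000 means cut at S937, F832. After flipping Y the toolpath is (76.773,135.208) → (128.120,135.208) → (128.120,65.388) → (76.773,65.388) → (76.773,135.208), returning to the start.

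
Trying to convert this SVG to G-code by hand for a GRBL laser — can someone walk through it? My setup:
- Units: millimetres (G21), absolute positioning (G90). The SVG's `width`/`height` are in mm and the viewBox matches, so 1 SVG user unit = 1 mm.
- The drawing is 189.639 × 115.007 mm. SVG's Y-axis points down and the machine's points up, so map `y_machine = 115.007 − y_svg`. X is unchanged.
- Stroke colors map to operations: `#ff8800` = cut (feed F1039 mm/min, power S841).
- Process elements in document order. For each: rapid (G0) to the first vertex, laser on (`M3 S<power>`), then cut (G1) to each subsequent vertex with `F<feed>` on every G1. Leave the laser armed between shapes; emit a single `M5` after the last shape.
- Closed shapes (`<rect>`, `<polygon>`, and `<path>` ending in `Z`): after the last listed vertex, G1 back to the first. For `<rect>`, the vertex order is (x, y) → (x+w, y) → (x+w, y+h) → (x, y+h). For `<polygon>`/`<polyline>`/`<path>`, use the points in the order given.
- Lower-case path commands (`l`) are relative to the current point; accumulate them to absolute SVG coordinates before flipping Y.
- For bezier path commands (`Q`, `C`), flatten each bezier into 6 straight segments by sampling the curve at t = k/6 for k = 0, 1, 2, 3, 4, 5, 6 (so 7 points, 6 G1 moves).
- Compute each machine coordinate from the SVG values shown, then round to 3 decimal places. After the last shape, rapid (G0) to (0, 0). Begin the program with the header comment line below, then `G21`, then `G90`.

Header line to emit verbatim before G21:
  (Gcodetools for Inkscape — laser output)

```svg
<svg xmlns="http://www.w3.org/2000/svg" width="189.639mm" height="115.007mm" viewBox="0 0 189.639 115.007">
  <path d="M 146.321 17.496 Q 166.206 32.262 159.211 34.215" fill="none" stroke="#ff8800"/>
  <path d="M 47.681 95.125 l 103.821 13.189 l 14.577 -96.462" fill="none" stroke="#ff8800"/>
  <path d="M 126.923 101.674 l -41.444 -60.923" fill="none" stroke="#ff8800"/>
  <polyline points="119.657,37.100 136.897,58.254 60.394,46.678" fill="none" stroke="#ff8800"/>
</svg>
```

(Gcodetools for Inkscape — laser output)
G21
G90
G0 X146.321 Y97.511
M3 S841
G1 X152.203 Y92.945 F1039
G1 X156.591 Y89.091 F1039
G1 X159.486 Y85.948 F1039
G1 X160.888 Y83.518 F1039
G1 X160.796 Y81.799 F1039
G1 X159.211 Y80.792 F1039
G0 X47.681 Y19.882
M3 S841
G1 X151.502 Y6.693 F1039
G1 X166.079 Y103.155 F1039
G0 X126.923 Y13.333
M3 S841
G1 X85.479 Y74.256 F1039
G0 X119.657 Y77.907
M3 S841
G1 X136.897 Y56.753 F1039
G1 X60.394 Y68.329 F1039
M5
G0 X0.000 Y0.000

1 u = 1 mm; y_m = 115.007 − y.

[1] `<path>` quadratic bezier, #ff8800→cut S841 F1039: (146.321,97.511) → (152.203,92.945) → (156.591,89.091) → (159.486,85.948) → (160.888,83.518) → (160.796,81.799) → (159.211,80.792)

[2] `<path>` open polyline, #ff8800→cut S841 F1039: (47.681,19.882) → (151.502,6.693) → (166.079,103.155)

[3] `<path>` line segment, #ff8800→cut S841 F1039: (126.923,13.333) → (85.479,74.256)

[4] `<polyline>` open polyline, #ff8800→cut S841 F1039: (119.657,77.907) → (136.897,56.753) → (60.394,68.329)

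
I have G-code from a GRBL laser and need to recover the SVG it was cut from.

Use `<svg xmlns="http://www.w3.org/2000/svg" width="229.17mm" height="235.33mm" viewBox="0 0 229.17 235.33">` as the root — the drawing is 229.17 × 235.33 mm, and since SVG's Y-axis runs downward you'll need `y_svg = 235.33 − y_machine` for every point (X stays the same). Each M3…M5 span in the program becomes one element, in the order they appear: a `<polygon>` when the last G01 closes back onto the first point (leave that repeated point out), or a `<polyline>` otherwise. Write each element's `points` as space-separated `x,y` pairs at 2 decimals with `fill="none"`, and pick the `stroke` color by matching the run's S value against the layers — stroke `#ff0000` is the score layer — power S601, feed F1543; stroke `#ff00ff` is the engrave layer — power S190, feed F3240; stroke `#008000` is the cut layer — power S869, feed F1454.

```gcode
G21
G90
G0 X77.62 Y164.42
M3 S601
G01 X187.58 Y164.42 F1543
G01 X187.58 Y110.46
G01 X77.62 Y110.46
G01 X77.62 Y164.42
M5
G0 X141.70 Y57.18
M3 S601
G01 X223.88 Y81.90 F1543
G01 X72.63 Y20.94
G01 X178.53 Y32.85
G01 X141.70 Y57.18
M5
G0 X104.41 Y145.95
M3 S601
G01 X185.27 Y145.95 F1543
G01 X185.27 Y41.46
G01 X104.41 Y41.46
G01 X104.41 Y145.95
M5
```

<svg xmlns="http://www.w3.org/2000/svg" width="229.17mm" height="235.33mm" viewBox="0 0 229.17 235.33">
  <polygon points="77.62,70.91 187.58,70.91 187.58,124.87 77.62,124.87" fill="none" stroke="#ff0000"/>
  <polygon points="141.70,178.15 223.88,153.43 72.63,214.39 178.53,202.48" fill="none" stroke="#ff0000"/>
  <polygon points="104.41,89.38 185.27,89.38 185.27,193.87 104.41,193.87" fill="none" stroke="#ff0000"/>
</svg>

y_svg = 235.33 − y_m. Every run uses S601, so all elements get stroke `#ff0000` (score).

[1] closed run; points: 77.62,70.91 187.58,70.91 187.58,124.87 77.62,124.87

[2] closed run; points: 141.70,178.15 223.88,153.43 72.63,214.39 178.53,202.48

[3] closed run; points: 104.41,89.38 185.27,89.38 185.27,193.87 104.41,193.87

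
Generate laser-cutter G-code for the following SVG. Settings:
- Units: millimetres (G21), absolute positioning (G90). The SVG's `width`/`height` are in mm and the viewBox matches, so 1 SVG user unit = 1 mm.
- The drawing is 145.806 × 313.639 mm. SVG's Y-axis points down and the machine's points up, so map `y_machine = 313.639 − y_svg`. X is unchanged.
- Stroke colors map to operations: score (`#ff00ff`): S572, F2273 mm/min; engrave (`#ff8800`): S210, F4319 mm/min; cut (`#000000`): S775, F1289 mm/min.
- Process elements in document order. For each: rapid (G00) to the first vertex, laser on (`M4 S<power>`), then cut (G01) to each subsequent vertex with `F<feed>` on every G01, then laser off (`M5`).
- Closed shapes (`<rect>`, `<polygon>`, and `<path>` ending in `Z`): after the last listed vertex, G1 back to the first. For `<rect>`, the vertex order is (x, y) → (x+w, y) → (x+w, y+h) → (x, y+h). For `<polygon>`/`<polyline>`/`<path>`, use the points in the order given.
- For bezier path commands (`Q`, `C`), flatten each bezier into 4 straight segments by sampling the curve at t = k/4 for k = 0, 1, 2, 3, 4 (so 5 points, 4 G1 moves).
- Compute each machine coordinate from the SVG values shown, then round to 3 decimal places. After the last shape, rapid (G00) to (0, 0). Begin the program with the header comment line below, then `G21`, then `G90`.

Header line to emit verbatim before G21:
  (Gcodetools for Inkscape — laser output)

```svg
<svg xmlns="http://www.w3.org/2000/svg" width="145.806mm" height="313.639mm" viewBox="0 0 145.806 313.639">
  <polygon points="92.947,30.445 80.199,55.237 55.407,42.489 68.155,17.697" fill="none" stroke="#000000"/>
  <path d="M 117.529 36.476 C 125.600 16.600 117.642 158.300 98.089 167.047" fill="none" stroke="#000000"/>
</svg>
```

(Gcodetools for Inkscape — laser output)
G21
G90
G00 X92.947 Y283.194
M4 S775
G01 X80.199 Y258.402 F1289
G01 X55.407 Y271.150 F1289
G01 X68.155 Y295.942 F1289
G01 X92.947 Y283.194 F1289
M5
G00 X117.529 Y277.163
M4 S775
G01 X120.646 Y266.377 F1289
G01 X118.168 Y222.611 F1289
G01 X110.510 Y173.479 F1289
G01 X98.089 Y146.592 F1289
M5
G00 X0.000 Y0.000

1 u = 1 mm; y_m = 313.639 − y.

[1] `<polygon>` regular polygon, #000000→cut S775 F1289: (92.947,283.194) → (80.199,258.402) → (55.407,271.150) → (68.155,295.942) → (92.947,283.194) (closed)

[2] `<path>` cubic bezier, #000000→cut S775 F1289: (117.529,277.163) → (120.646,266.377) → (118.168,222.611) → (110.510,173.479) → (98.089,146.592)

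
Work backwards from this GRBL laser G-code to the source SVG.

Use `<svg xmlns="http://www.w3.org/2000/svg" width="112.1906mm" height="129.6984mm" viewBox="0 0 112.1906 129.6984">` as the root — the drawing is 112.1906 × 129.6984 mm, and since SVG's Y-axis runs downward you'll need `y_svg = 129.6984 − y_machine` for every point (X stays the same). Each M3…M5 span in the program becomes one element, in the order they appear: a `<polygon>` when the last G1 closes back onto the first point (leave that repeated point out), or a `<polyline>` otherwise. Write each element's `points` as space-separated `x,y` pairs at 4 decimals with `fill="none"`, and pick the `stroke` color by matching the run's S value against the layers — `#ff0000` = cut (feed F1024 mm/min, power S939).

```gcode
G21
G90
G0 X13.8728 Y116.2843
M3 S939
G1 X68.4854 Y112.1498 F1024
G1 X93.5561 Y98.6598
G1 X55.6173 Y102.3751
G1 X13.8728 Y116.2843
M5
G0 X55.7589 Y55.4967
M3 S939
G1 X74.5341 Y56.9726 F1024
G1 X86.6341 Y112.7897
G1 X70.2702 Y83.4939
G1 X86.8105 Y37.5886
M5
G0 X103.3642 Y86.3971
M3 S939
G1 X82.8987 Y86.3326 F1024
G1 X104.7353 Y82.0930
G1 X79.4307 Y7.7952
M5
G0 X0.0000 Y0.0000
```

Each laser-on run becomes one SVG element. Flip Y back into SVG space with y_svg = 129.6984 − y_machine. Every run uses S939, so all elements get stroke `#ff0000` (cut).

Run 1: The run returns to its start, so emit a `<polygon>` with points (Y-flipped): 13.8728,13.4141 68.4854,17.5486 93.5561,31.0386 55.6173,27.3233.

Run 2: The run is open, so emit a `<polyline>` with points (Y-flipped): 55.7589,74.2017 74.5341,72.7258 86.6341,16.9087 70.2702,46.2045 86.8105,92.1098.

Run 3: The run is open, so emit a `<polyline>` with points (Y-flipped): 103.3642,43.3013 82.8987,43.3658 104.7353,47.6054 79.4307,121.9032.

<svg xmlns="http://www.w3.org/2000/svg" width="112.1906mm" height="129.6984mm" viewBox="0 0 112.1906 129.6984">
  <polygon points="13.8728,13.4141 68.4854,17.5486 93.5561,31.0386 55.6173,27.3233" fill="none" stroke="#ff0000"/>
  <polyline points="55.7589,74.2017 74.5341,72.7258 86.6341,16.9087 70.2702,46.2045 86.8105,92.1098" fill="none" stroke="#ff0000"/>
  <polyline points="103.3642,43.3013 82.8987,43.3658 104.7353,47.6054 79.4307,121.9032" fill="none" stroke="#ff0000"/>
</svg>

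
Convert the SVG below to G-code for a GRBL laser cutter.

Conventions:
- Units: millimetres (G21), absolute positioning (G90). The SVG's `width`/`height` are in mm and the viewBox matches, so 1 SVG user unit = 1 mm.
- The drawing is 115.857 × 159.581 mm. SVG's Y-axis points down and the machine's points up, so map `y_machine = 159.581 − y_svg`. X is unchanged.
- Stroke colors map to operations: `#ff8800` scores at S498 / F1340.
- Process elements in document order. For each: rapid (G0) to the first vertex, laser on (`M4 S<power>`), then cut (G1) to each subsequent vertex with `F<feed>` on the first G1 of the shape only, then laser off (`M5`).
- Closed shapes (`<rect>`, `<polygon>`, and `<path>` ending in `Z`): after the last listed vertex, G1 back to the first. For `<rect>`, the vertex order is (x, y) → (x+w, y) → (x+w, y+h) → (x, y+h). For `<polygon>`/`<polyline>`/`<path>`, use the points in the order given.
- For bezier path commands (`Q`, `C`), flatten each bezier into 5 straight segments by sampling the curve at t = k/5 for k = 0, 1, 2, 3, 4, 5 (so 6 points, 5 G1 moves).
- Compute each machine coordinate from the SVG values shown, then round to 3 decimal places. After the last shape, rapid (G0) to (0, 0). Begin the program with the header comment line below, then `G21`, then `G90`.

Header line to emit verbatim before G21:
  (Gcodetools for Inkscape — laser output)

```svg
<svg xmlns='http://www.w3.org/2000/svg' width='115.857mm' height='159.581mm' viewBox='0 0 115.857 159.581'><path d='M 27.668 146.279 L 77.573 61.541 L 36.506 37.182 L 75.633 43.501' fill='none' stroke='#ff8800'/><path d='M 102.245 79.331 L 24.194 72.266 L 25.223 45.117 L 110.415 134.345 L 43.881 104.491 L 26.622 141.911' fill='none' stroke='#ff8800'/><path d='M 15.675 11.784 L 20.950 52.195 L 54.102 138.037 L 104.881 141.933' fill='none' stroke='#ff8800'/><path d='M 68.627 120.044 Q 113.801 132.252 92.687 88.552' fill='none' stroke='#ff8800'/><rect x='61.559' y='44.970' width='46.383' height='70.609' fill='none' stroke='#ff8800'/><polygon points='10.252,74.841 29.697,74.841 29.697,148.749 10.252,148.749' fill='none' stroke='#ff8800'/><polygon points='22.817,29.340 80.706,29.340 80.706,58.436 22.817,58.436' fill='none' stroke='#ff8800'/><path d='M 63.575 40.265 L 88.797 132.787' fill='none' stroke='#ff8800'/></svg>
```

(Gcodetools for Inkscape — laser output)
G21
G90
G0 X27.668 Y13.302
M4 S498
G1 X77.573 Y98.040 F1340
G1 X36.506 Y122.399
G1 X75.633 Y116.080
M5
G0 X102.245 Y80.250
M4 S498
G1 X24.194 Y87.315 F1340
G1 X25.223 Y114.464
G1 X110.415 Y25.236
G1 X43.881 Y55.090
G1 X26.622 Y17.670
M5
G0 X15.675 Y147.797
M4 S498
G1 X20.950 Y107.386 F1340
G1 X54.102 Y21.544
G1 X104.881 Y17.648
M5
G0 X68.627 Y39.537
M4 S498
G1 X84.045 Y36.890 F1340
G1 X94.160 Y38.716
G1 X98.972 Y45.014
G1 X98.481 Y55.785
G1 X92.687 Y71.029
M5
G0 X61.559 Y114.611
M4 S498
G1 X107.942 Y114.611 F1340
G1 X107.942 Y44.002
G1 X61.559 Y44.002
G1 X61.559 Y114.611
M5
G0 X10.252 Y84.740
M4 S498
G1 X29.697 Y84.740 F1340
G1 X29.697 Y10.832
G1 X10.252 Y10.832
G1 X10.252 Y84.740
M5
G0 X22.817 Y130.241
M4 S498
G1 X80.706 Y130.241 F1340
G1 X80.706 Y101.145
G1 X22.817 Y101.145
G1 X22.817 Y130.241
M5
G0 X63.575 Y119.316
M4 S498
G1 X88.797 Y26.794 F1340
M5
G0 X0.000 Y0.000

viewBox `0 0 115.857 159.581` with mm width/height → 1 unit = 1 mm. Flip: y_m = 159.581 − y_svg.

**Shape 1** — `<path>` open polyline, stroke `#ff8800` → score (S498, F1340). Machine vertices: (27.668,13.302) → (77.573,98.040) → (36.506,122.399) → (75.633,116.080). Open path.

**Shape 2** — `<path>` open polyline, stroke `#ff8800` → score (S498, F1340). Machine vertices: (102.245,80.250) → (24.194,87.315) → (25.223,114.464) → (110.415,25.236) → (43.881,55.090) → (26.622,17.670). Open path.

**Shape 3** — `<path>` open polyline, stroke `#ff8800` → score (S498, F1340). Machine vertices: (15.675,147.797) → (20.950,107.386) → (54.102,21.544) → (104.881,17.648). Open path.

**Shape 4** — `<path>` quadratic bezier, stroke `#ff8800` → score (S498, F1340). Control points (SVG): P0=(68.627,120.044), P1=(113.801,132.252), P2=(92.687,88.552); sampled at t=k/5. Machine vertices: (68.627,39.537) → (84.045,36.890) → (94.160,38.716) → (98.972,45.014) → (98.481,55.785) → (92.687,71.029). Open path.

**Shape 5** — `<rect>` rectangle, stroke `#ff8800` → score (S498, F1340). Machine vertices: (61.559,114.611) → (107.942,114.611) → (107.942,44.002) → (61.559,44.002) → (61.559,114.611). Closed: final G1 returns to the first vertex.

**Shape 6** — `<polygon>` rectangle, stroke `#ff8800` → score (S498, F1340). Machine vertices: (10.252,84.740) → (29.697,84.740) → (29.697,10.832) → (10.252,10.832) → (10.252,84.740). Closed: final G1 returns to the first vertex.

**Shape 7** — `<polygon>` rectangle, stroke `#ff8800` → score (S498, F1340). Machine vertices: (22.817,130.241) → (80.706,130.241) → (80.706,101.145) → (22.817,101.145) → (22.817,130.241). Closed: final G1 returns to the first vertex.

**Shape 8** — `<path>` line segment, stroke `#ff8800` → score (S498, F1340). Machine vertices: (63.575,119.316) → (88.797,26.794). Open path.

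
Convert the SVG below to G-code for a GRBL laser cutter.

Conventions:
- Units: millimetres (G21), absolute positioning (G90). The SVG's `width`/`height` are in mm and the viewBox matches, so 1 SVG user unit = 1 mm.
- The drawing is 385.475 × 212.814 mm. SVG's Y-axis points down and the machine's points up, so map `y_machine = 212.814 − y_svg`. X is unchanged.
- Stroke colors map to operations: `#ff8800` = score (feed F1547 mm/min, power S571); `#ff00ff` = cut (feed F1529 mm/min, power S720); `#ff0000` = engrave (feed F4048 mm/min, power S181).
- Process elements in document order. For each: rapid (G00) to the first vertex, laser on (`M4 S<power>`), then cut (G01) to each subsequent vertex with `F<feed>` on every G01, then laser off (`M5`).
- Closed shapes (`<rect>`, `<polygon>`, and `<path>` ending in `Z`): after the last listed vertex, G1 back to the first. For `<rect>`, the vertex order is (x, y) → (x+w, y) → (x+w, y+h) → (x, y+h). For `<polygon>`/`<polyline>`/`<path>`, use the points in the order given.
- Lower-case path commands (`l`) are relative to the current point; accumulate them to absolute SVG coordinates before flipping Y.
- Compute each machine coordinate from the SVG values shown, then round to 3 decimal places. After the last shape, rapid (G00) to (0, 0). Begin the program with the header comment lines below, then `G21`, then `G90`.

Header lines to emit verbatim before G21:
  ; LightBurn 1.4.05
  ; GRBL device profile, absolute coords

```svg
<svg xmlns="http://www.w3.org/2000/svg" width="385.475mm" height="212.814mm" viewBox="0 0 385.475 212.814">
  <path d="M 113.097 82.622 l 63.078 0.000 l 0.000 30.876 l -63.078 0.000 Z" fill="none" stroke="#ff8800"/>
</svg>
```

1 u = 1 mm; y_m = 212.814 − y.

[1] `<path>` rectangle, #ff8800→score S571 F1547: (113.097,130.192) → (176.175,130.192) → (176.175,99.316) → (113.097,99.316) → (113.097,130.192) (closed)

; LightBurn 1.4.05
; GRBL device profile, absolute coords
G21
G90
G00 X113.097 Y130.192
M4 S571
G01 X176.175 Y130.192 F1547
G01 X176.175 Y99.316 F1547
G01 X113.097 Y99.316 F1547
G01 X113.097 Y130.192 F1547
M5
G00 X0.000 Y0.000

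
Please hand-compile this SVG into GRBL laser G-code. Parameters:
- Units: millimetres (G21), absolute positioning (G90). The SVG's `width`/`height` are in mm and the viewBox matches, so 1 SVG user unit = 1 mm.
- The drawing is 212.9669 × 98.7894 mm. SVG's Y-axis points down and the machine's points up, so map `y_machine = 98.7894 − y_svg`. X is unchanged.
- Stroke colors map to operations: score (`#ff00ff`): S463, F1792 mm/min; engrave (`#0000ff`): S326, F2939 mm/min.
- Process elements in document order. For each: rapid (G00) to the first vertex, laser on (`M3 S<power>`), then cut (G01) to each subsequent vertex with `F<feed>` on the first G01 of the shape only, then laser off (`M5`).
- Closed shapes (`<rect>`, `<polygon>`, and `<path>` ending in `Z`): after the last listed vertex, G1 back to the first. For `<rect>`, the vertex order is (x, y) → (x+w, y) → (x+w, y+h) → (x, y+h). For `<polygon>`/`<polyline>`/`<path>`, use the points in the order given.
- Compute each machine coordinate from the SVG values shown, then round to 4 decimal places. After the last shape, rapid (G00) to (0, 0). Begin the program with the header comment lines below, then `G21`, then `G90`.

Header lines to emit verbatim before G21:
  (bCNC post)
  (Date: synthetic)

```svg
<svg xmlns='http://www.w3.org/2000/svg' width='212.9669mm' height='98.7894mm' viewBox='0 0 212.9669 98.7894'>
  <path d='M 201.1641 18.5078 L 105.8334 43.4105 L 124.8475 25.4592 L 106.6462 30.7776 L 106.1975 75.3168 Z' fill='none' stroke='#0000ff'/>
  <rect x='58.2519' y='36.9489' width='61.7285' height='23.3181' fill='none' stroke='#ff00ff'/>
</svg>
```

(bCNC post)
(Date: synthetic)
G21
G90
G00 X201.1641 Y80.2816
M3 S326
G01 X105.8334 Y55.3789 F2939
G01 X124.8475 Y73.3302
G01 X106.6462 Y68.0118
G01 X106.1975 Y23.4726
G01 X201.1641 Y80.2816
M5
G00 X58.2519 Y61.8405
M3 S463
G01 X119.9804 Y61.8405 F1792
G01 X119.9804 Y38.5224
G01 X58.2519 Y38.5224
G01 X58.2519 Y61.8405
M5
G00 X0.0000 Y0.0000

1 u = 1 mm; y_m = 98.7894 − y.

[1] `<path>` closed polygon, #0000ff→engrave S326 F2939: (201.1641,80.2816) → (105.8334,55.3789) → (124.8475,73.3302) → (106.6462,68.0118) → (106.1975,23.4726) → (201.1641,80.2816) (closed)

[2] `<rect>` rectangle, #ff00ff→score S463 F1792: (58.2519,61.8405) → (119.9804,61.8405) → (119.9804,38.5224) → (58.2519,38.5224) → (58.2519,61.8405) (closed)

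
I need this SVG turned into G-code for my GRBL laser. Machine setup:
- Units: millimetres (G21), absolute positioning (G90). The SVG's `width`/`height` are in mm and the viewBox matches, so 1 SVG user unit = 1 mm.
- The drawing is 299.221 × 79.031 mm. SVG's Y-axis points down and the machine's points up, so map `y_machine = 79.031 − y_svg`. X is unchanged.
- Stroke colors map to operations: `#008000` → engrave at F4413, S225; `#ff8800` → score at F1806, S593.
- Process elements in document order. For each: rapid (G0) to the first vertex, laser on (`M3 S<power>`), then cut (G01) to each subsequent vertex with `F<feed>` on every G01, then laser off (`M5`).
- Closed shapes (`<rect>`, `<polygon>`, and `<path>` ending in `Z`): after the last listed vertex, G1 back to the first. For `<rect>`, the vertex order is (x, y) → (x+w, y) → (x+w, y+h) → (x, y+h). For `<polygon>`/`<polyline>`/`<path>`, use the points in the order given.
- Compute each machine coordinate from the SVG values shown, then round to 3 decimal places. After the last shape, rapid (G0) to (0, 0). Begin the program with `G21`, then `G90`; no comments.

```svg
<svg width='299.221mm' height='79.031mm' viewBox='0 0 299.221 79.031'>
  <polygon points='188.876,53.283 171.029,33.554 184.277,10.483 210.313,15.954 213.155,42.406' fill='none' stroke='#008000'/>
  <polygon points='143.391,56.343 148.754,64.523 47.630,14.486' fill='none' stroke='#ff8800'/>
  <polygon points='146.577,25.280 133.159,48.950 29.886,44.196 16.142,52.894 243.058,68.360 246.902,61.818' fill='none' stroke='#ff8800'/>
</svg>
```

G21
G90
G0 X188.876 Y25.748
M3 S225
G01 X171.029 Y45.477 F4413
G01 X184.277 Y68.548 F4413
G01 X210.313 Y63.077 F4413
G01 X213.155 Y36.625 F4413
G01 X188.876 Y25.748 F4413
M5
G0 X143.391 Y22.688
M3 S593
G01 X148.754 Y14.508 F1806
G01 X47.630 Y64.545 F1806
G01 X143.391 Y22.688 F1806
M5
G0 X146.577 Y53.751
M3 S593
G01 X133.159 Y30.081 F1806
G01 X29.886 Y34.835 F1806
G01 X16.142 Y26.137 F1806
G01 X243.058 Y10.671 F1806
G01 X246.902 Y17.213 F1806
G01 X146.577 Y53.751 F1806
M5
G0 X0.000 Y0.000

1 u = 1 mm; y_m = 79.031 − y.

[1] `<polygon>` regular polygon, #008000→engrave S225 F4413: (188.876,25.748) → (171.029,45.477) → (184.277,68.548) → (210.313,63.077) → (213.155,36.625) → (188.876,25.748) (closed)

[2] `<polygon>` closed polygon, #ff8800→score S593 F1806: (143.391,22.688) → (148.754,14.508) → (47.630,64.545) → (143.391,22.688) (closed)

[3] `<polygon>` closed polygon, #ff8800→score S593 F1806: (146.577,53.751) → (133.159,30.081) → (29.886,34.835) → (16.142,26.137) → (243.058,10.671) → (246.902,17.213) → (146.577,53.751) (closed)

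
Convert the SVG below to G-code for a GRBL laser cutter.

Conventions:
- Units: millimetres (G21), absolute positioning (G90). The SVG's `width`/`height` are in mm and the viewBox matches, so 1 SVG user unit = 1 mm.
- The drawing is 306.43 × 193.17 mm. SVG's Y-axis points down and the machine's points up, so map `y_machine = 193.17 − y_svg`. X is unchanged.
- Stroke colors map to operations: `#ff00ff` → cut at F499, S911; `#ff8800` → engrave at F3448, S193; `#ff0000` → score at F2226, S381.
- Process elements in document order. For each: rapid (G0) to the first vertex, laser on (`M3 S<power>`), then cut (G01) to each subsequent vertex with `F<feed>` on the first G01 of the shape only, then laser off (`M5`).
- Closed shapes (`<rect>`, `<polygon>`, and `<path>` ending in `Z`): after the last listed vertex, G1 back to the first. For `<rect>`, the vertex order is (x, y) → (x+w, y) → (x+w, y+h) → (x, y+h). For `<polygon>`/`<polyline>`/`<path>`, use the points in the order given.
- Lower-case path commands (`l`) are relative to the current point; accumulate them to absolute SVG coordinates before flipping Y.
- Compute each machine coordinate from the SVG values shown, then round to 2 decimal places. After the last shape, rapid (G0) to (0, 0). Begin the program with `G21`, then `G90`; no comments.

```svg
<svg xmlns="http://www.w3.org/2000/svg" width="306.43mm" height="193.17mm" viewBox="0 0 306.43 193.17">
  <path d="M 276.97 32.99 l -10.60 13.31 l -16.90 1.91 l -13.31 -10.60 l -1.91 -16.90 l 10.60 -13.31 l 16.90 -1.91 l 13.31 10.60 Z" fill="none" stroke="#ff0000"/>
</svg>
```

Since the viewBox matches the mm dimensions, user units are millimetres directly. The only transform is the Y-flip y_m = 193.17 − y_svg.

Shape 1 is a regular polygon drawn with `<path>`. Its stroke #ff0000 means score at S381, F2226. After flipping Y the toolpath is (276.97,160.18) → (266.37,146.87) → (249.47,144.96) → (236.16,155.56) → (234.25,172.46) → (244.85,185.77) → (261.75,187.68) → (275.06,177.08) → (276.97,160.18), returning to the start.

G21
G90
G0 X276.97 Y160.18
M3 S381
G01 X266.37 Y146.87 F2226
G01 X249.47 Y144.96
G01 X236.16 Y155.56
G01 X234.25 Y172.46
G01 X244.85 Y185.77
G01 X261.75 Y187.68
G01 X275.06 Y177.08
G01 X276.97 Y160.18
M5
G0 X0.00 Y0.00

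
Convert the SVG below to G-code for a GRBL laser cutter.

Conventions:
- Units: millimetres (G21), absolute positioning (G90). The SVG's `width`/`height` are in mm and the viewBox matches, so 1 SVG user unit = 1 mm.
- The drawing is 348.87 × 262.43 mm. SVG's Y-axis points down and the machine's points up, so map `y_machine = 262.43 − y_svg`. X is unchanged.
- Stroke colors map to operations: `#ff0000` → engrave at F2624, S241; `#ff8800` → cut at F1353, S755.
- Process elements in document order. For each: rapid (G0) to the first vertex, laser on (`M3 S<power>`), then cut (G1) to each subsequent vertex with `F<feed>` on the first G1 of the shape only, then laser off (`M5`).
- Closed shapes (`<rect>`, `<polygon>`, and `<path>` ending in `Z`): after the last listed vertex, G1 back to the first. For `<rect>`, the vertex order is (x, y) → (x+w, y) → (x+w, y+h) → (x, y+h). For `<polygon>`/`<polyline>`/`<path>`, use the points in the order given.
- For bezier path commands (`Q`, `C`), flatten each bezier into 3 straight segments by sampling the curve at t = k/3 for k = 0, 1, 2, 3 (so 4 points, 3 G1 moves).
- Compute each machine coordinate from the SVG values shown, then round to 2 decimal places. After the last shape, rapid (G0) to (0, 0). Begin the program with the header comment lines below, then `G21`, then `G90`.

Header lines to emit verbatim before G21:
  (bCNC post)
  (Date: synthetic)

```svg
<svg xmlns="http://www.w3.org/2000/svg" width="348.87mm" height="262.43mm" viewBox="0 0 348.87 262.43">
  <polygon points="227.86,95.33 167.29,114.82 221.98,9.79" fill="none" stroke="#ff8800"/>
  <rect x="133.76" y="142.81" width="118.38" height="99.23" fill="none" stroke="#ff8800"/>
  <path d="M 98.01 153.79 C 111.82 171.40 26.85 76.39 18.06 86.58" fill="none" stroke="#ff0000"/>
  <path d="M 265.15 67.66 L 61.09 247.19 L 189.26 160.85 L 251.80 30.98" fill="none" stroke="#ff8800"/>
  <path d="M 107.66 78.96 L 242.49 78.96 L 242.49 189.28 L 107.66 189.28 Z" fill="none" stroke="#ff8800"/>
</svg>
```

1 u = 1 mm; y_m = 262.43 − y.

[1] `<polygon>` closed polygon, #ff8800→cut S755 F1353: (227.86,167.10) → (167.29,147.61) → (221.98,252.64) → (227.86,167.10) (closed)

[2] `<rect>` rectangle, #ff8800→cut S755 F1353: (133.76,119.62) → (252.14,119.62) → (252.14,20.39) → (133.76,20.39) → (133.76,119.62) (closed)

[3] `<path>` cubic bezier, #ff0000→engrave S241 F2624: (98.01,108.64) → (85.37,120.50) → (45.76,159.04) → (18.06,175.85)

[4] `<path>` open polyline, #ff8800→cut S755 F1353: (265.15,194.77) → (61.09,15.24) → (189.26,101.58) → (251.80,231.45)

[5] `<path>` rectangle, #ff8800→cut S755 F1353: (107.66,183.47) → (242.49,183.47) → (242.49,73.15) → (107.66,73.15) → (107.66,183.47) (closed)

(bCNC post)
(Date: synthetic)
G21
G90
G0 X227.86 Y167.10
M3 S755
G1 X167.29 Y147.61 F1353
G1 X221.98 Y252.64
G1 X227.86 Y167.10
M5
G0 X133.76 Y119.62
M3 S755
G1 X252.14 Y119.62 F1353
G1 X252.14 Y20.39
G1 X133.76 Y20.39
G1 X133.76 Y119.62
M5
G0 X98.01 Y108.64
M3 S241
G1 X85.37 Y120.50 F2624
G1 X45.76 Y159.04
G1 X18.06 Y175.85
M5
G0 X265.15 Y194.77
M3 S755
G1 X61.09 Y15.24 F1353
G1 X189.26 Y101.58
G1 X251.80 Y231.45
M5
G0 X107.66 Y183.47
M3 S755
G1 X242.49 Y183.47 F1353
G1 X242.49 Y73.15
G1 X107.66 Y73.15
G1 X107.66 Y183.47
M5
G0 X0.00 Y0.00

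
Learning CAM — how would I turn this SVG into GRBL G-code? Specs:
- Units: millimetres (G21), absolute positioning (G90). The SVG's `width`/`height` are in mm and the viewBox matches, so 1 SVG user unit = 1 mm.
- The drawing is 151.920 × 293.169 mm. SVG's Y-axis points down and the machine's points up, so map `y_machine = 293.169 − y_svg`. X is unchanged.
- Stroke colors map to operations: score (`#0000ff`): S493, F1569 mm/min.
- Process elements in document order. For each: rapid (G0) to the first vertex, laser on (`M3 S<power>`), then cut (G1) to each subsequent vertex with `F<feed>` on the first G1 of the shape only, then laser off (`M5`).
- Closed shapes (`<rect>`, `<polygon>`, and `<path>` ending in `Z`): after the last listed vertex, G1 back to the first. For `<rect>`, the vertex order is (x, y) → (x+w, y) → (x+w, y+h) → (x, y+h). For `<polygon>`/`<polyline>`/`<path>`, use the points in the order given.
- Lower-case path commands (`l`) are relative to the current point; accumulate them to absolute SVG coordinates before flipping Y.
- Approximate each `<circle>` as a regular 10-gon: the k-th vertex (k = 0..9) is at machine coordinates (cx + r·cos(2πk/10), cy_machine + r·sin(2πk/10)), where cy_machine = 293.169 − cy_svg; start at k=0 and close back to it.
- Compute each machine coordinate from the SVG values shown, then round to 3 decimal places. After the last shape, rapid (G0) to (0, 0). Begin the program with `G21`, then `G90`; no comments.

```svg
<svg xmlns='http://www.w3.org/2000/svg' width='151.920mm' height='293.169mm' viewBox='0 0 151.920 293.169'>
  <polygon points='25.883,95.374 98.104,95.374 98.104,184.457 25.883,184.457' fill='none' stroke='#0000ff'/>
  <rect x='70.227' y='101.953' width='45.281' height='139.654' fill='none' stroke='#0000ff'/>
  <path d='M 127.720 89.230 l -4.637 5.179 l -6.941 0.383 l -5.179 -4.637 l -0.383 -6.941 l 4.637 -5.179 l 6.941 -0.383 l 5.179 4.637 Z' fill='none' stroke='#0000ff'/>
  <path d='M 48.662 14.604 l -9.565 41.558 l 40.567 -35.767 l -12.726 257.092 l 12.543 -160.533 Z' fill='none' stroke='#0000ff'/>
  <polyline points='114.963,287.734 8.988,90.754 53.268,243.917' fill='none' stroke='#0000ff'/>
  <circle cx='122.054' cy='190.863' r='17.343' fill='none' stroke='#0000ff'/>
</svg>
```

G21
G90
G0 X25.883 Y197.795
M3 S493
G1 X98.104 Y197.795 F1569
G1 X98.104 Y108.712
G1 X25.883 Y108.712
G1 X25.883 Y197.795
M5
G0 X70.227 Y191.216
M3 S493
G1 X115.508 Y191.216 F1569
G1 X115.508 Y51.562
G1 X70.227 Y51.562
G1 X70.227 Y191.216
M5
G0 X127.720 Y203.939
M3 S493
G1 X123.083 Y198.760 F1569
G1 X116.142 Y198.377
G1 X110.963 Y203.014
G1 X110.580 Y209.955
G1 X115.217 Y215.134
G1 X122.158 Y215.517
G1 X127.337 Y210.880
G1 X127.720 Y203.939
M5
G0 X48.662 Y278.565
M3 S493
G1 X39.097 Y237.007 F1569
G1 X79.664 Y272.774
G1 X66.938 Y15.682
G1 X79.481 Y176.215
G1 X48.662 Y278.565
M5
G0 X114.963 Y5.435
M3 S493
G1 X8.988 Y202.415 F1569
G1 X53.268 Y49.252
M5
G0 X139.397 Y102.306
M3 S493
G1 X136.085 Y112.500 F1569
G1 X127.413 Y118.800
G1 X116.695 Y118.800
G1 X108.023 Y112.500
G1 X104.711 Y102.306
G1 X108.023 Y92.112
G1 X116.695 Y85.812
G1 X127.413 Y85.812
G1 X136.085 Y92.112
G1 X139.397 Y102.306
M5
G0 X0.000 Y0.000

1 u = 1 mm; y_m = 293.169 − y.

[1] `<polygon>` rectangle, #0000ff→score S493 F1569: (25.883,197.795) → (98.104,197.795) → (98.104,108.712) → (25.883,108.712) → (25.883,197.795) (closed)

[2] `<rect>` rectangle, #0000ff→score S493 F1569: (70.227,191.216) → (115.508,191.216) → (115.508,51.562) → (70.227,51.562) → (70.227,191.216) (closed)

[3] `<path>` regular polygon, #0000ff→score S493 F1569: (127.720,203.939) → (123.083,198.760) → (116.142,198.377) → (110.963,203.014) → (110.580,209.955) → (115.217,215.134) → (122.158,215.517) → (127.337,210.880) → (127.720,203.939) (closed)

[4] `<path>` closed polygon, #0000ff→score S493 F1569: (48.662,278.565) → (39.097,237.007) → (79.664,272.774) → (66.938,15.682) → (79.481,176.215) → (48.662,278.565) (closed)

[5] `<polyline>` open polyline, #0000ff→score S493 F1569: (114.963,5.435) → (8.988,202.415) → (53.268,49.252)

[6] `<circle>` circle, #0000ff→score S493 F1569: (139.397,102.306) → (136.085,112.500) → (127.413,118.800) → (116.695,118.800) → (108.023,112.500) → (104.711,102.306) → (108.023,92.112) → (116.695,85.812) → (127.413,85.812) → (136.085,92.112) → (139.397,102.306) (closed)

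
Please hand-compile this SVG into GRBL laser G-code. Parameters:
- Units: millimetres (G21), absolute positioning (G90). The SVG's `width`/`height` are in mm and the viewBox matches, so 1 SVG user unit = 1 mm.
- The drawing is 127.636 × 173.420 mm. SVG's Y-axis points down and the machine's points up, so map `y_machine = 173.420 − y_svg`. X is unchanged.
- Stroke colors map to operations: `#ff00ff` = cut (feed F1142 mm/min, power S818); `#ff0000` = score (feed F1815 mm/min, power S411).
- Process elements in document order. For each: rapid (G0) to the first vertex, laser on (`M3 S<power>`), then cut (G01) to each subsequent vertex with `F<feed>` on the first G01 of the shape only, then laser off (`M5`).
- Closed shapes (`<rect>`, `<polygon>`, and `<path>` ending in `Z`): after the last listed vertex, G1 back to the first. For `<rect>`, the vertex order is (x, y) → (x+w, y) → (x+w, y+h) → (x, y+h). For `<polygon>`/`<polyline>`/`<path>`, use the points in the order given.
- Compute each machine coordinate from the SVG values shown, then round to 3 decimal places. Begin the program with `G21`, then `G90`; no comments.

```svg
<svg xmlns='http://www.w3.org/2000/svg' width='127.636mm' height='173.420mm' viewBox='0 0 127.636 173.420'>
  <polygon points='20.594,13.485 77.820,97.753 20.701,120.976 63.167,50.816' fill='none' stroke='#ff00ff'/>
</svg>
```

G21
G90
G0 X20.594 Y159.935
M3 S818
G01 X77.820 Y75.667 F1142
G01 X20.701 Y52.444
G01 X63.167 Y122.604
G01 X20.594 Y159.935
M5

viewBox `0 0 127.636 173.420` with mm width/height → 1 unit = 1 mm. Flip: y_m = 173.420 − y_svg.

**Shape 1** — `<polygon>` closed polygon, stroke `#ff00ff` → cut (S818, F1142). Machine vertices: (20.594,159.935) → (77.820,75.667) → (20.701,52.444) → (63.167,122.604) → (20.594,159.935). Closed: final G1 returns to the first vertex.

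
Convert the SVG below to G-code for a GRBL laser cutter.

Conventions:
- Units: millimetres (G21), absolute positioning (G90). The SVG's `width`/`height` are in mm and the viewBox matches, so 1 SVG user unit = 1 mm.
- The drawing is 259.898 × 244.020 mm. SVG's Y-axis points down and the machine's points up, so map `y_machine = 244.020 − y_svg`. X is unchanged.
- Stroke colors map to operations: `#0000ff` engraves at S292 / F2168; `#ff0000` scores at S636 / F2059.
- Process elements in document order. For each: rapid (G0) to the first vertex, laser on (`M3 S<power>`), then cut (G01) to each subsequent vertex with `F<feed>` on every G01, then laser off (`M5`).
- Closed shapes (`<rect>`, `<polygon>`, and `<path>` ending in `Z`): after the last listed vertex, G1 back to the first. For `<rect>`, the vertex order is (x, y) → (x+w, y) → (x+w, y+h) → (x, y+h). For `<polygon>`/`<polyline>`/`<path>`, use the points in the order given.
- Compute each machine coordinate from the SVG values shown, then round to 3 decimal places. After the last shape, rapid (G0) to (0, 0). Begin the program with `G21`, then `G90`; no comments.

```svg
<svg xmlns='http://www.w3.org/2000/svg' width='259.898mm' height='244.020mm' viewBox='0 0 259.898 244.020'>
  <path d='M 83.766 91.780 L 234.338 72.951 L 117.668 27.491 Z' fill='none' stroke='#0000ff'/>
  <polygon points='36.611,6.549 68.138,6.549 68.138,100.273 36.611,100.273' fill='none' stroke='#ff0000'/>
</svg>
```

viewBox `0 0 259.898 244.020` with mm width/height → 1 unit = 1 mm. Flip: y_m = 244.020 − y_svg.

**Shape 1** — `<path>` closed polygon, stroke `#0000ff` → engrave (S292, F2168). Machine vertices: (83.766,152.240) → (234.338,171.069) → (117.668,216.529) → (83.766,152.240). Closed: final G1 returns to the first vertex.

**Shape 2** — `<polygon>` rectangle, stroke `#ff0000` → score (S636, F2059). Machine vertices: (36.611,237.471) → (68.138,237.471) → (68.138,143.747) → (36.611,143.747) → (36.611,237.471). Closed: final G1 returns to the first vertex.

G21
G90
G0 X83.766 Y152.240
M3 S292
G01 X234.338 Y171.069 F2168
G01 X117.668 Y216.529 F2168
G01 X83.766 Y152.240 F2168
M5
G0 X36.611 Y237.471
M3 S636
G01 X68.138 Y237.471 F2059
G01 X68.138 Y143.747 F2059
G01 X36.611 Y143.747 F2059
G01 X36.611 Y237.471 F2059
M5
G0 X0.000 Y0.000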